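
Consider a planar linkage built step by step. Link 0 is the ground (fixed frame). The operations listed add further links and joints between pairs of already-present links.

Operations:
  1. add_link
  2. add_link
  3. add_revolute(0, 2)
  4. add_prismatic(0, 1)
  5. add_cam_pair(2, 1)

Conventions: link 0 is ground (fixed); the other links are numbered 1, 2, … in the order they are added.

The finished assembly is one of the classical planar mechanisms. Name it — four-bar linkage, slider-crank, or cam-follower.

links: 3 (incl. ground); joints: 1 revolute, 1 prismatic, 1 higher (cam) pair, forming one closed loop
3 links, revolute + prismatic + higher pair in one loop → cam-follower

cam-follower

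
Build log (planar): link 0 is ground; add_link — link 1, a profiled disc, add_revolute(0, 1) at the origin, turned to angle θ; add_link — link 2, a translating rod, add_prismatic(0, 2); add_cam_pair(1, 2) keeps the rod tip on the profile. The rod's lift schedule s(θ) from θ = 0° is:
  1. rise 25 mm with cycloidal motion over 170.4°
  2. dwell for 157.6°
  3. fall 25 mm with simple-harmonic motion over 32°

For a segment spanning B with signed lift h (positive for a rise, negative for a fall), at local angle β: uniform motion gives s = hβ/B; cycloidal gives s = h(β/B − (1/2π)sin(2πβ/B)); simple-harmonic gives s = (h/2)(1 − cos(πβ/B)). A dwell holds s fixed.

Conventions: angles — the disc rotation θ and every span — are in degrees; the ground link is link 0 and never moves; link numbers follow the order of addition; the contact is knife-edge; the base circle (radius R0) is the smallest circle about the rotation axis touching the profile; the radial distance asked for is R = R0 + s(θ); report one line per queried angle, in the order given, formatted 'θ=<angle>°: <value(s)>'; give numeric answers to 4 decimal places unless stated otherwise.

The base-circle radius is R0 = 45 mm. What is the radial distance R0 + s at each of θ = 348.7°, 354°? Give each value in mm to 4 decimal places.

seg 1 [0°–170.4°] cycloidal, h=25: full span → s += 25 → s = 25.0000
seg 2 [170.4°–328°] dwell: s stays 25.0000
seg 3 [328°–360°] simple-harmonic, h=-25: θ=348.7° here. β=20.7, B=32. -25/2·(1 − cos(π·0.6469)) = -18.0653 → s = 6.9347
seg 3 [328°–360°] simple-harmonic, h=-25: θ=354° here. β=26, B=32. -25/2·(1 − cos(π·0.8125)) = -22.8934 → s = 2.1066
θ=348.7°: R = R0 + s = 45 + 6.9347 = 51.9347
θ=354°: R = R0 + s = 45 + 2.1066 = 47.1066

θ=348.7°: 51.9347
θ=354°: 47.1066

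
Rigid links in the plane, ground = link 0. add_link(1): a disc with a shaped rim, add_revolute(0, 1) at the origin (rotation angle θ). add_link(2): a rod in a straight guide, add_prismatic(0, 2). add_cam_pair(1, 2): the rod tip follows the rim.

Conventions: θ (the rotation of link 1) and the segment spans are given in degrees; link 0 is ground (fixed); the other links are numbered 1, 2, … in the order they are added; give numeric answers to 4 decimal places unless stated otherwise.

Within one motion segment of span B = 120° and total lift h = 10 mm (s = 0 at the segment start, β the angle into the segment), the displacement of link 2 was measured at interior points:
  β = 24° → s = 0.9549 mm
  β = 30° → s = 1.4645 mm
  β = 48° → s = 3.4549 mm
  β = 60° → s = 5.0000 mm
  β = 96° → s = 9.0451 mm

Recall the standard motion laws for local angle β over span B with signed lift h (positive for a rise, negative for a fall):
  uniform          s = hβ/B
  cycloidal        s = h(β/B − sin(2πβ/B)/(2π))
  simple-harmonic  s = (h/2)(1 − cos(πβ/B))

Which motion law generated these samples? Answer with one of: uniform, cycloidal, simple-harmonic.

candidates at β/B = r: uniform s = h·r (linear in β); cycloidal s = h·(r − sin(2πr)/(2π)); simple-harmonic s = (h/2)(1 − cos(πr))
β=24°: printed 0.9549 | uniform 2.0000, cycloidal 0.4863, simple-harmonic 0.9549
β=30°: printed 1.4645 | uniform 2.5000, cycloidal 0.9085, simple-harmonic 1.4645
β=48°: printed 3.4549 | uniform 4.0000, cycloidal 3.0645, simple-harmonic 3.4549
β=60°: printed 5.0000 | uniform 5.0000, cycloidal 5.0000, simple-harmonic 5.0000
β=96°: printed 9.0451 | uniform 8.0000, cycloidal 9.5137, simple-harmonic 9.0451
only one law matches every sample → simple-harmonic

simple-harmonic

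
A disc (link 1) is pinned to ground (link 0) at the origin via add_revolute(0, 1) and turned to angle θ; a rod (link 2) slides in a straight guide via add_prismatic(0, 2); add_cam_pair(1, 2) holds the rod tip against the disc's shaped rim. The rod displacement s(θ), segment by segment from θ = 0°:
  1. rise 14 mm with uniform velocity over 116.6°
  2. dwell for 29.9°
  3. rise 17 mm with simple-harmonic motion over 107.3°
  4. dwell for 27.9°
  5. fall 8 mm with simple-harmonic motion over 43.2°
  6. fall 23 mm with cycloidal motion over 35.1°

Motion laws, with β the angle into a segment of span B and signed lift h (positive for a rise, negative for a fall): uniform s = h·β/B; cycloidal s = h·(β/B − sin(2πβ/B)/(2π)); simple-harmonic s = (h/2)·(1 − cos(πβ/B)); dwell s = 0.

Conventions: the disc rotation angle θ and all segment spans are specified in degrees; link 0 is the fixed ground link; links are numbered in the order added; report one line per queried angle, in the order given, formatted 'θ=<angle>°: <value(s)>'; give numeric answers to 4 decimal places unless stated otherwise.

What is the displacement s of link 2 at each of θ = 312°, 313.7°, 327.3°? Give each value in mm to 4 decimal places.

segment 1 (0° to 116.6°, uniform, h = 14) is passed completely: s = 0.0000 + (14) = 14.0000
segment 2 (116.6° to 146.5°, dwell): s unchanged at 14.0000
segment 3 (146.5° to 253.8°, simple-harmonic, h = 17) is passed completely: s = 14.0000 + (17) = 31.0000
segment 4 (253.8° to 281.7°, dwell): s unchanged at 31.0000
θ = 312° falls in segment 5 (281.7° to 324.9°, simple-harmonic, h = -8): β = 312 − 281.7 = 30.3°, B = 43.2°; Δs = -8/2·(1 − cos(π·0.7014)) = -6.3652; s = 31.0000 − 6.3652 = 24.6348
θ = 313.7° falls in segment 5 (281.7° to 324.9°, simple-harmonic, h = -8): β = 313.7 − 281.7 = 32°, B = 43.2°; Δs = -8/2·(1 − cos(π·0.7407)) = -6.7450; s = 31.0000 − 6.7450 = 24.2550
segment 5 (281.7° to 324.9°, simple-harmonic, h = -8) is passed completely: s = 31.0000 + (-8) = 23.0000
θ = 327.3° falls in segment 6 (324.9° to 360°, cycloidal, h = -23): β = 327.3 − 324.9 = 2.4°, B = 35.1°; Δs = -23·(0.0684 − sin(2π·0.0684)/(2π)) = -0.0479; s = 23.0000 − 0.0479 = 22.9521

θ=312°: 24.6348
θ=313.7°: 24.2550
θ=327.3°: 22.9521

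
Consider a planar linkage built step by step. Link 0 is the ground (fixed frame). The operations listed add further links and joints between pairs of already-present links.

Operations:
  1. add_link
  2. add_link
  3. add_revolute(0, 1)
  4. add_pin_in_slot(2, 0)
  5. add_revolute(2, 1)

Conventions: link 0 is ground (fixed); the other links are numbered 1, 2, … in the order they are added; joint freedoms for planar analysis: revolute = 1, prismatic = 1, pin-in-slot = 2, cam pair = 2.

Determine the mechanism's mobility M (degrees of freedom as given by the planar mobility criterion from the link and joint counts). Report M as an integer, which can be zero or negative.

link 0 = ground. State L|J1|J2 = 1|0|0
+link1  2|0|0
+link2  3|0|0
R(0,1) f=1→J1  3|1|0
PS(2,0) f=2→J2  3|1|1
R(2,1) f=1→J1  3|2|1
M = 3(3−1)−2·2−1 = 6−4−1 = 1

M = 1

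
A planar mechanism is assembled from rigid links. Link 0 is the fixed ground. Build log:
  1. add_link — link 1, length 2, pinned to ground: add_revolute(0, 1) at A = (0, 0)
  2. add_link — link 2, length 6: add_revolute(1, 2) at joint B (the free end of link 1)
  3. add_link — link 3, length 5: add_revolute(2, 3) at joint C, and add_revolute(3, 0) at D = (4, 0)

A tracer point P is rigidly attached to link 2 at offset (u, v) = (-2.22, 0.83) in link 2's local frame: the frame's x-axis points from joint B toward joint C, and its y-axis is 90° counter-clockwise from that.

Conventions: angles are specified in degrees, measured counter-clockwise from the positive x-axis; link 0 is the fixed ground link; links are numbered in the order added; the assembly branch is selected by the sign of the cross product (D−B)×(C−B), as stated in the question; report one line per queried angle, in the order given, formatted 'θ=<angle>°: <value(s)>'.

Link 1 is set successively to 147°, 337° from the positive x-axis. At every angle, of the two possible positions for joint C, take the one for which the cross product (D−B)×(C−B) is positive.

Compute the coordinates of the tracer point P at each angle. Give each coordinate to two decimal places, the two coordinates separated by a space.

A=(0,0), D=(4.00,0)
θ=147°: B = A + 2.00·(cos147°, sin147°) = (-1.6773, 1.0893)
θ=147°: |BD| = 5.7809
θ=147°: circle(B,6.00) ∩ circle(D,5.00): a=3.8419, h=4.6087
θ=147°:   candidates: C₊=(2.9641,4.8915) cross=26.642; C₋=(1.2273,-4.1608) cross=-26.642
θ=147°:   branch + wants cross > 0 → take C=(2.9641,4.8915) (cross=26.642)
θ=147°: ex = (C−B)/|BC| = (0.7736,0.6337); ey = (-0.6337,0.7736)
θ=147°: P = B + -2.22·ex + 0.83·ey = (-3.9207,0.3245)
θ=337°: B = A + 2.00·(cos337°, sin337°) = (1.8410, -0.7815)
θ=337°: |BD| = 2.2961
θ=337°: circle(B,6.00) ∩ circle(D,5.00): a=3.5434, h=4.8419
θ=337°:   candidates: C₊=(3.5250,4.9774) cross=11.117; C₋=(6.8208,-4.1283) cross=-11.117
θ=337°:   branch + wants cross > 0 → take C=(3.5250,4.9774) (cross=11.117)
θ=337°: ex = (C−B)/|BC| = (0.2807,0.9598); ey = (-0.9598,0.2807)
θ=337°: P = B + -2.22·ex + 0.83·ey = (0.4213,-2.6793)

θ=147°: -3.92 0.32
θ=337°: 0.42 -2.68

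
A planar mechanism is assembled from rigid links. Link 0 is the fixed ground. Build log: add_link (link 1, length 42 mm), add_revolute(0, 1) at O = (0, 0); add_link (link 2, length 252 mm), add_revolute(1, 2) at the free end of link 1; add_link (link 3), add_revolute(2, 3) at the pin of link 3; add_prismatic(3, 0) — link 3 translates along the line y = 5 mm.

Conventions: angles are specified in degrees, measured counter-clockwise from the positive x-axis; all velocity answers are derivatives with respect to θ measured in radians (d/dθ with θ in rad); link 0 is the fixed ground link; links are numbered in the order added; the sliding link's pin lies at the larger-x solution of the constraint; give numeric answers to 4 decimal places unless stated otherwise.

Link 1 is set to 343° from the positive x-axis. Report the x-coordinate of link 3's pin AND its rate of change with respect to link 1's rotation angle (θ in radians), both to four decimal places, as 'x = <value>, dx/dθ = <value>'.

geometry: r = 42 mm, L = 252 mm, e = 5 mm
crank pin P = (r cos θ, r sin θ) = (40.164800, -12.279612)
h = r sin θ − e = -12.279612 − 5 = -17.279612
x = r cos θ + √(L² − h²) = 40.164800 + 251.406871 = 291.571671
dx/dθ = −r sin θ − h·r cos θ/√(L² − h²) (θ in radians; h = -17.279612) = 15.040205

x = 291.5717, dx/dθ = 15.0402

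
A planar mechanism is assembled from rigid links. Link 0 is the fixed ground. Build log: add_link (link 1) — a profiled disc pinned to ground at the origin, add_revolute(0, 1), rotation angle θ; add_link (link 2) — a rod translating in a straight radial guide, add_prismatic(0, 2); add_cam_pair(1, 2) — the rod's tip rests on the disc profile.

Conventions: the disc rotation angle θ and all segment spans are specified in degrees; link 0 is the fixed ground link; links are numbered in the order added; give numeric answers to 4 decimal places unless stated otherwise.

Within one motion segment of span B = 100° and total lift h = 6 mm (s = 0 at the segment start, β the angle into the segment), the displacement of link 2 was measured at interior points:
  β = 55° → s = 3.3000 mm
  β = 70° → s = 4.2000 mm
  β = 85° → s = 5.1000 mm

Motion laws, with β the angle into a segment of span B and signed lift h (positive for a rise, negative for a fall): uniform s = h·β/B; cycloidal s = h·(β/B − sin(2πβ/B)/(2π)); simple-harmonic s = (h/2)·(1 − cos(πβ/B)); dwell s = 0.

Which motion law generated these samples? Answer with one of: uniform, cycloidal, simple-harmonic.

candidates at β/B = r: uniform s = h·r (linear in β); cycloidal s = h·(r − sin(2πr)/(2π)); simple-harmonic s = (h/2)(1 − cos(πr))
β=55°: printed 3.3000 | uniform 3.3000, cycloidal 3.5951, simple-harmonic 3.4693
β=70°: printed 4.2000 | uniform 4.2000, cycloidal 5.1082, simple-harmonic 4.7634
β=85°: printed 5.1000 | uniform 5.1000, cycloidal 5.8726, simple-harmonic 5.6730
only one law matches every sample → uniform

uniform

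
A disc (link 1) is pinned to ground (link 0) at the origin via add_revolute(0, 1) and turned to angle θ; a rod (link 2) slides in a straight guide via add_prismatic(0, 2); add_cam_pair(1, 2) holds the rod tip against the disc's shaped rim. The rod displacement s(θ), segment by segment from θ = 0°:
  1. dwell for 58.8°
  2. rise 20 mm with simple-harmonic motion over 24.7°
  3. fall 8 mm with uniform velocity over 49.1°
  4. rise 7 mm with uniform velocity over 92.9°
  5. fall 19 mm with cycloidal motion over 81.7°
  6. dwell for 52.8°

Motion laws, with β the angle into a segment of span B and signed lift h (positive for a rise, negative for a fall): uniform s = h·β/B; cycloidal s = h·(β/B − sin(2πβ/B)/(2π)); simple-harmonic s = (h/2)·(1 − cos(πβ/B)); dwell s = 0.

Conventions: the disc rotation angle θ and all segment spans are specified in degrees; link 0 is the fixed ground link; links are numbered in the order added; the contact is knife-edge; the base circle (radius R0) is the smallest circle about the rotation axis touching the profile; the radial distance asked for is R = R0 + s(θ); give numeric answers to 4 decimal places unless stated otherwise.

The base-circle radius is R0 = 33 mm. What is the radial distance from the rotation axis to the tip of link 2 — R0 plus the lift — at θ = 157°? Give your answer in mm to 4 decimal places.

segment 1 (0° to 58.8°, dwell): s unchanged at 0.0000
segment 2 (58.8° to 83.5°, simple-harmonic, h = 20) is passed completely: s = 0.0000 + (20) = 20.0000
segment 3 (83.5° to 132.6°, uniform, h = -8) is passed completely: s = 20.0000 + (-8) = 12.0000
θ = 157° falls in segment 4 (132.6° to 225.5°, uniform, h = 7): β = 157 − 132.6 = 24.4°, B = 92.9°; Δs = 7·24.4/92.9 = 1.8385; s = 12.0000 + 1.8385 = 13.8385
R = R0 + s = 33 + 13.8385 = 46.8385

46.8385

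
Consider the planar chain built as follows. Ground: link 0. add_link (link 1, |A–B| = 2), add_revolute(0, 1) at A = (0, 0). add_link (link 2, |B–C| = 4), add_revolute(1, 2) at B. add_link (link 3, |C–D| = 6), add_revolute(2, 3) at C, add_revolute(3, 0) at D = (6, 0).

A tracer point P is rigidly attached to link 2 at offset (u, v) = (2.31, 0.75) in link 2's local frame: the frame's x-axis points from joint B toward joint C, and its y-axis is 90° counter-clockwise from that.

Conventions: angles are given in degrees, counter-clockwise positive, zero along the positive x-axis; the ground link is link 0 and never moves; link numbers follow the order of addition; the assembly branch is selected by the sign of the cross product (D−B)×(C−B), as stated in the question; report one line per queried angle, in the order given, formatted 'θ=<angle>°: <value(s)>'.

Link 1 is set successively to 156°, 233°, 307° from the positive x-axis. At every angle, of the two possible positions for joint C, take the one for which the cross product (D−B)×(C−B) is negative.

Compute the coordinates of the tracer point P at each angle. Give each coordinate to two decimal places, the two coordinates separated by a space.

A=(0,0), D=(6.00,0)
θ=156°: B = A + 2.00·(cos156°, sin156°) = (-1.8271, 0.8135)
θ=156°: |BD| = 7.8692
θ=156°: circle(B,4.00) ∩ circle(D,6.00): a=2.6639, h=2.9839
θ=156°:   candidates: C₊=(1.1310,3.5061) cross=23.481; C₋=(0.5140,-2.4298) cross=-23.481
θ=156°:   branch - wants cross < 0 → take C=(0.5140,-2.4298) (cross=-23.481)
θ=156°: ex = (C−B)/|BC| = (0.5853,-0.8108); ey = (0.8108,0.5853)
θ=156°: P = B + 2.31·ex + 0.75·ey = (0.1330,-0.6206)
θ=233°: B = A + 2.00·(cos233°, sin233°) = (-1.2036, -1.5973)
θ=233°: |BD| = 7.3786
θ=233°: circle(B,4.00) ∩ circle(D,6.00): a=2.3340, h=3.2484
θ=233°:   candidates: C₊=(0.3718,2.0794) cross=23.969; C₋=(1.7782,-4.2634) cross=-23.969
θ=233°:   branch - wants cross < 0 → take C=(1.7782,-4.2634) (cross=-23.969)
θ=233°: ex = (C−B)/|BC| = (0.7455,-0.6665); ey = (0.6665,0.7455)
θ=233°: P = B + 2.31·ex + 0.75·ey = (1.0183,-2.5779)
θ=307°: B = A + 2.00·(cos307°, sin307°) = (1.2036, -1.5973)
θ=307°: |BD| = 5.0553
θ=307°: circle(B,4.00) ∩ circle(D,6.00): a=0.5496, h=3.9621
θ=307°:   candidates: C₊=(0.4732,2.3355) cross=20.030; C₋=(2.9769,-5.1827) cross=-20.030
θ=307°:   branch - wants cross < 0 → take C=(2.9769,-5.1827) (cross=-20.030)
θ=307°: ex = (C−B)/|BC| = (0.4433,-0.8964); ey = (0.8964,0.4433)
θ=307°: P = B + 2.31·ex + 0.75·ey = (2.9000,-3.3354)

θ=156°: 0.13 -0.62
θ=233°: 1.02 -2.58
θ=307°: 2.90 -3.34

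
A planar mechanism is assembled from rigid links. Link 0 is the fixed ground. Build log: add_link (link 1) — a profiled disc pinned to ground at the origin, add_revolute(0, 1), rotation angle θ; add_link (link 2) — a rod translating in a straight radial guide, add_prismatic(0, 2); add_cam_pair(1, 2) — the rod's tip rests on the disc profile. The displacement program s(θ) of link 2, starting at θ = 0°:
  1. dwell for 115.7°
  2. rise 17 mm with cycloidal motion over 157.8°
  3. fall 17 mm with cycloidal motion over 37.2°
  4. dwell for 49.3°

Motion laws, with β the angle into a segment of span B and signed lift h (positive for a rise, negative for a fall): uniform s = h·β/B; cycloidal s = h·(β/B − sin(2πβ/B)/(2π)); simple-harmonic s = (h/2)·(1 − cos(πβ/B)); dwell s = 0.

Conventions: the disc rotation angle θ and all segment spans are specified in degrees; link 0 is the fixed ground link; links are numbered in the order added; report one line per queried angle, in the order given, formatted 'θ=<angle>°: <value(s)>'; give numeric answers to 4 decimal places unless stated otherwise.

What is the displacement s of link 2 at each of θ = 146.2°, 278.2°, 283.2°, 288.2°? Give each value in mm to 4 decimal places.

seg 1 [0°–115.7°] dwell: s stays 0.0000
seg 2 [115.7°–273.5°] cycloidal, h=17: θ=146.2° here. β=30.5, B=157.8. 17·(0.1933 − sin(2π·0.1933)/(2π)) = 0.7502 → s = 0.7502
seg 2 [115.7°–273.5°] cycloidal, h=17: full span → s += 17 → s = 17.0000
seg 3 [273.5°–310.7°] cycloidal, h=-17: θ=278.2° here. β=4.7, B=37.2. -17·(0.1263 − sin(2π·0.1263)/(2π)) = -0.2186 → s = 16.7814
seg 3 [273.5°–310.7°] cycloidal, h=-17: θ=283.2° here. β=9.7, B=37.2. -17·(0.2608 − sin(2π·0.2608)/(2π)) = -1.7333 → s = 15.2667
seg 3 [273.5°–310.7°] cycloidal, h=-17: θ=288.2° here. β=14.7, B=37.2. -17·(0.3952 − sin(2π·0.3952)/(2π)) = -5.0616 → s = 11.9384

θ=146.2°: 0.7502
θ=278.2°: 16.7814
θ=283.2°: 15.2667
θ=288.2°: 11.9384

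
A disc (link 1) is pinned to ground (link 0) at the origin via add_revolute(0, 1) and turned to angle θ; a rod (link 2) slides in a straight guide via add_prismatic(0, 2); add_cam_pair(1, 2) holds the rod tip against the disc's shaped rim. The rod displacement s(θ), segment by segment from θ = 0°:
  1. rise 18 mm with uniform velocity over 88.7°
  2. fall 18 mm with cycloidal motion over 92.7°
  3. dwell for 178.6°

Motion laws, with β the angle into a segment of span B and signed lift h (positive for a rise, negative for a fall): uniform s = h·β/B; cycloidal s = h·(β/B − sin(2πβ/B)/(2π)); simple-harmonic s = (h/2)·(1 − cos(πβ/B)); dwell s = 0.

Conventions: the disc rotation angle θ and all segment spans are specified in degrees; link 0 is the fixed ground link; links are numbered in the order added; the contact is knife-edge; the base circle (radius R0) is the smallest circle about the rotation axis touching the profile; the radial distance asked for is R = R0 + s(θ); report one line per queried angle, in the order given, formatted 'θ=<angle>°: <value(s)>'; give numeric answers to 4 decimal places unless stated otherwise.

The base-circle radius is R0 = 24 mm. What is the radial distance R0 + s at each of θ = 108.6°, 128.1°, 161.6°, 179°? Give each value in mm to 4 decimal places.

segment 1 (0° to 88.7°, uniform, h = 18) is passed completely: s = 0.0000 + (18) = 18.0000
θ = 108.6° falls in segment 2 (88.7° to 181.4°, cycloidal, h = -18): β = 108.6 − 88.7 = 19.9°, B = 92.7°; Δs = -18·(0.2147 − sin(2π·0.2147)/(2π)) = -1.0696; s = 18.0000 − 1.0696 = 16.9304
θ = 128.1° falls in segment 2 (88.7° to 181.4°, cycloidal, h = -18): β = 128.1 − 88.7 = 39.4°, B = 92.7°; Δs = -18·(0.4250 − sin(2π·0.4250)/(2π)) = -6.3503; s = 18.0000 − 6.3503 = 11.6497
θ = 161.6° falls in segment 2 (88.7° to 181.4°, cycloidal, h = -18): β = 161.6 − 88.7 = 72.9°, B = 92.7°; Δs = -18·(0.7864 − sin(2π·0.7864)/(2π)) = -16.9455; s = 18.0000 − 16.9455 = 1.0545
θ = 179° falls in segment 2 (88.7° to 181.4°, cycloidal, h = -18): β = 179 − 88.7 = 90.3°, B = 92.7°; Δs = -18·(0.9741 − sin(2π·0.9741)/(2π)) = -17.9979; s = 18.0000 − 17.9979 = 0.0021
θ=108.6°: R = R0 + s = 24 + 16.9304 = 40.9304
θ=128.1°: R = R0 + s = 24 + 11.6497 = 35.6497
θ=161.6°: R = R0 + s = 24 + 1.0545 = 25.0545
θ=179°: R = R0 + s = 24 + 0.0021 = 24.0021

θ=108.6°: 40.9304
θ=128.1°: 35.6497
θ=161.6°: 25.0545
θ=179°: 24.0021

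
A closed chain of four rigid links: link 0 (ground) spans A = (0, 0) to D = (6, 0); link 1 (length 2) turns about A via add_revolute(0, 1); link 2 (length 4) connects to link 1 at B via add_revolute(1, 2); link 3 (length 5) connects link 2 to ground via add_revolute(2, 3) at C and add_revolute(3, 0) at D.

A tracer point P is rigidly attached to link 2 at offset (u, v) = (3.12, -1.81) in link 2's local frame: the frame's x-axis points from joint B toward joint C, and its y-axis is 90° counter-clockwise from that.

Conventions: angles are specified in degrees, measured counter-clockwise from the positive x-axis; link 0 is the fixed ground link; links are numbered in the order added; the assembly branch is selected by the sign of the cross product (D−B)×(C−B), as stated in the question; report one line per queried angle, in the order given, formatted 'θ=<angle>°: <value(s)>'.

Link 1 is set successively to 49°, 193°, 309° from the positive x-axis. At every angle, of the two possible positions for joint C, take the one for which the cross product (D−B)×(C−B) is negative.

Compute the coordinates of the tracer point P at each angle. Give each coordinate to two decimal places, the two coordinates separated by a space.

A=(0,0), D=(6.00,0)
θ=49°: B = A + 2.00·(cos49°, sin49°) = (1.3121, 1.5094)
θ=49°: |BD| = 4.9249
θ=49°: circle(B,4.00) ∩ circle(D,5.00): a=1.5487, h=3.6880
θ=49°:   candidates: C₊=(3.9166,4.5453) cross=18.163; C₋=(1.6560,-2.4758) cross=-18.163
θ=49°:   branch - wants cross < 0 → take C=(1.6560,-2.4758) (cross=-18.163)
θ=49°: ex = (C−B)/|BC| = (0.0860,-0.9963); ey = (0.9963,0.0860)
θ=49°: P = B + 3.12·ex + -1.81·ey = (-0.2230,-1.7546)
θ=193°: B = A + 2.00·(cos193°, sin193°) = (-1.9487, -0.4499)
θ=193°: |BD| = 7.9615
θ=193°: circle(B,4.00) ∩ circle(D,5.00): a=3.4155, h=2.0819
θ=193°:   candidates: C₊=(1.3437,1.8217) cross=16.575; C₋=(1.5790,-2.3355) cross=-16.575
θ=193°:   branch - wants cross < 0 → take C=(1.5790,-2.3355) (cross=-16.575)
θ=193°: ex = (C−B)/|BC| = (0.8819,-0.4714); ey = (0.4714,0.8819)
θ=193°: P = B + 3.12·ex + -1.81·ey = (-0.0504,-3.5169)
θ=309°: B = A + 2.00·(cos309°, sin309°) = (1.2586, -1.5543)
θ=309°: |BD| = 4.9896
θ=309°: circle(B,4.00) ∩ circle(D,5.00): a=1.5929, h=3.6691
θ=309°:   candidates: C₊=(1.6294,2.4285) cross=18.308; C₋=(3.9153,-4.5447) cross=-18.308
θ=309°:   branch - wants cross < 0 → take C=(3.9153,-4.5447) (cross=-18.308)
θ=309°: ex = (C−B)/|BC| = (0.6642,-0.7476); ey = (0.7476,0.6642)
θ=309°: P = B + 3.12·ex + -1.81·ey = (1.9777,-5.0889)

θ=49°: -0.22 -1.75
θ=193°: -0.05 -3.52
θ=309°: 1.98 -5.09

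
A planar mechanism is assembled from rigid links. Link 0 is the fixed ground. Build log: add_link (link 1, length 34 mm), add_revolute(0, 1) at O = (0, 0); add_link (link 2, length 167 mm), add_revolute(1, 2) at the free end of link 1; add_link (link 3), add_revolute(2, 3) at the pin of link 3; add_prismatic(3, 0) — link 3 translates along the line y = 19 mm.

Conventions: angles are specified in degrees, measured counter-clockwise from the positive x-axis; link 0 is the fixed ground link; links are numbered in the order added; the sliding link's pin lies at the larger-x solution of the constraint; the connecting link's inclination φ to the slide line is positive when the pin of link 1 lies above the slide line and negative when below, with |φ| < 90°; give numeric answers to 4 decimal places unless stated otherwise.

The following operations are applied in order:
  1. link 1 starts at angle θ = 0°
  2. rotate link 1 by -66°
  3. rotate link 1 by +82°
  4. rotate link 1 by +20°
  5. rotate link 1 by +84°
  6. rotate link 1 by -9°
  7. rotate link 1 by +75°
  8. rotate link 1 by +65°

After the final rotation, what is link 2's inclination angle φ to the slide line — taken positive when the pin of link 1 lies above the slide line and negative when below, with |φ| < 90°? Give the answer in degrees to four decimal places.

geometry: r = 34 mm, L = 167 mm, e = 19 mm; θ starts at 0°
rotate link 1 by -66°: θ ← 0° -66° = -66°
rotate link 1 by +82°: θ ← -66° +82° = 16°
rotate link 1 by +20°: θ ← 16° +20° = 36°
rotate link 1 by +84°: θ ← 36° +84° = 120°
rotate link 1 by -9°: θ ← 120° -9° = 111°
rotate link 1 by +75°: θ ← 111° +75° = 186°
rotate link 1 by +65°: θ ← 186° +65° = 251°
h = r sin θ − e = -32.147632 − 19 = -51.147632
sin φ = h / L = -51.147632 / 167 = -0.30627324
φ = arcsin(-0.30627324) = -17.834782°

-17.8348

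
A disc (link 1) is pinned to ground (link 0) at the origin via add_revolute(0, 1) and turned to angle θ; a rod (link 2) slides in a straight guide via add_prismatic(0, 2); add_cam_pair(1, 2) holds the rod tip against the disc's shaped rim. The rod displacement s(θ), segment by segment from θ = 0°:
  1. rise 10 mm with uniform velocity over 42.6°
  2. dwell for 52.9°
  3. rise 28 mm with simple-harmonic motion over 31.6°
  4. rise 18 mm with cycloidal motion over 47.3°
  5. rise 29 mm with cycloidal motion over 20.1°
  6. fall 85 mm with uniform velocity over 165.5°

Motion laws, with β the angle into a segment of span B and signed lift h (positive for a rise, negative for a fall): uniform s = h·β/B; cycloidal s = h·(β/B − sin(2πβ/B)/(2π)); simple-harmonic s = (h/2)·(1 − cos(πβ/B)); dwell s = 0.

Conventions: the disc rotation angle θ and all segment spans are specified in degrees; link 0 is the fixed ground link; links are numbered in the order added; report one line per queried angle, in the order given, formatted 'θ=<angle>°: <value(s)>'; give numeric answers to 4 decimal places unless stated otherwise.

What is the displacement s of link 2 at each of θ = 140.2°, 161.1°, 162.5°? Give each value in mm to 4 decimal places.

segment 1 (0° to 42.6°, uniform, h = 10) is passed completely: s = 0.0000 + (10) = 10.0000
segment 2 (42.6° to 95.5°, dwell): s unchanged at 10.0000
segment 3 (95.5° to 127.1°, simple-harmonic, h = 28) is passed completely: s = 10.0000 + (28) = 38.0000
θ = 140.2° falls in segment 4 (127.1° to 174.4°, cycloidal, h = 18): β = 140.2 − 127.1 = 13.1°, B = 47.3°; Δs = 18·(0.2770 − sin(2π·0.2770)/(2π)) = 2.1614; s = 38.0000 + 2.1614 = 40.1614
θ = 161.1° falls in segment 4 (127.1° to 174.4°, cycloidal, h = 18): β = 161.1 − 127.1 = 34°, B = 47.3°; Δs = 18·(0.7188 − sin(2π·0.7188)/(2π)) = 15.7487; s = 38.0000 + 15.7487 = 53.7487
θ = 162.5° falls in segment 4 (127.1° to 174.4°, cycloidal, h = 18): β = 162.5 − 127.1 = 35.4°, B = 47.3°; Δs = 18·(0.7484 − sin(2π·0.7484)/(2π)) = 16.3361; s = 38.0000 + 16.3361 = 54.3361

θ=140.2°: 40.1614
θ=161.1°: 53.7487
θ=162.5°: 54.3361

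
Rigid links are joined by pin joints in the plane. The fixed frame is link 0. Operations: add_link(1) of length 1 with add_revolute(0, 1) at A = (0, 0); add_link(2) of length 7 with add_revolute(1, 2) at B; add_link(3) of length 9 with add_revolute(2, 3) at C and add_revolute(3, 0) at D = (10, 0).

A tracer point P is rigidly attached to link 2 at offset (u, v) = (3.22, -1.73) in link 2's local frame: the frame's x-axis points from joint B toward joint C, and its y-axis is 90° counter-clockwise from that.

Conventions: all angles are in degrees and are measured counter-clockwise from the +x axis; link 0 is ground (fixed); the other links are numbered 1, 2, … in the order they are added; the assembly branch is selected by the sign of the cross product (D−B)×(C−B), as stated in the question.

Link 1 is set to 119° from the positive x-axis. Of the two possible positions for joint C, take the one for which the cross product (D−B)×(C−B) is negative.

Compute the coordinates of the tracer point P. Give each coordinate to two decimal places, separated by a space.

A=(0,0), D=(10.00,0)
B = A + 1.00·(cos119°, sin119°) = (-0.4848, 0.8746)
|BD| = 10.5212
circle(B,7.00) ∩ circle(D,9.00): a=3.7399, h=5.9172
  candidates: C₊=(3.7340,6.4605) cross=62.256; C₋=(2.7502,-5.3330) cross=-62.256
  branch - wants cross < 0 → take C=(2.7502,-5.3330) (cross=-62.256)
ex = (C−B)/|BC| = (0.4621,-0.8868); ey = (0.8868,0.4621)
P = B + 3.22·ex + -1.73·ey = (-0.5309,-2.7804)

-0.53 -2.78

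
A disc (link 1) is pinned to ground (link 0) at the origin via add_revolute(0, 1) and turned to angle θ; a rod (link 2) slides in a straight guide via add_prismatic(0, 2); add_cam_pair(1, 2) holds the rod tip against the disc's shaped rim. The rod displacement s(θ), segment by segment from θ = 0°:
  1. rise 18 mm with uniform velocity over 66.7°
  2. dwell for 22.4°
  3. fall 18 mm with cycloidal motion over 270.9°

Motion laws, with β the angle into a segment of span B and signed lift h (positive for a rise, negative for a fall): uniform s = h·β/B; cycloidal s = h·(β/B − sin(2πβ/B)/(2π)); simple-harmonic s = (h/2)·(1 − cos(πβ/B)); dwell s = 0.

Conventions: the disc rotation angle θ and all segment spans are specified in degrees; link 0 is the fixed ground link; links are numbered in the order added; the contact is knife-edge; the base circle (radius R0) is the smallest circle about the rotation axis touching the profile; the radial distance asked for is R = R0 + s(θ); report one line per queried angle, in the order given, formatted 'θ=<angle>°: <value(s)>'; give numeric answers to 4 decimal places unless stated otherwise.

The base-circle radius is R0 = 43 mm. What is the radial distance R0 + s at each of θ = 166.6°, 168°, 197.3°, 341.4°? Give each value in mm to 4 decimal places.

segment 1 (0° to 66.7°, uniform, h = 18) is passed completely: s = 0.0000 + (18) = 18.0000
segment 2 (66.7° to 89.1°, dwell): s unchanged at 18.0000
θ = 166.6° falls in segment 3 (89.1° to 360°, cycloidal, h = -18): β = 166.6 − 89.1 = 77.5°, B = 270.9°; Δs = -18·(0.2861 − sin(2π·0.2861)/(2π)) = -2.3580; s = 18.0000 − 2.3580 = 15.6420
θ = 168° falls in segment 3 (89.1° to 360°, cycloidal, h = -18): β = 168 − 89.1 = 78.9°, B = 270.9°; Δs = -18·(0.2913 − sin(2π·0.2913)/(2π)) = -2.4734; s = 18.0000 − 2.4734 = 15.5266
θ = 197.3° falls in segment 3 (89.1° to 360°, cycloidal, h = -18): β = 197.3 − 89.1 = 108.2°, B = 270.9°; Δs = -18·(0.3994 − sin(2π·0.3994)/(2π)) = -5.4969; s = 18.0000 − 5.4969 = 12.5031
θ = 341.4° falls in segment 3 (89.1° to 360°, cycloidal, h = -18): β = 341.4 − 89.1 = 252.3°, B = 270.9°; Δs = -18·(0.9313 − sin(2π·0.9313)/(2π)) = -17.9620; s = 18.0000 − 17.9620 = 0.0380
θ=166.6°: R = R0 + s = 43 + 15.6420 = 58.6420
θ=168°: R = R0 + s = 43 + 15.5266 = 58.5266
θ=197.3°: R = R0 + s = 43 + 12.5031 = 55.5031
θ=341.4°: R = R0 + s = 43 + 0.0380 = 43.0380

θ=166.6°: 58.6420
θ=168°: 58.5266
θ=197.3°: 55.5031
θ=341.4°: 43.0380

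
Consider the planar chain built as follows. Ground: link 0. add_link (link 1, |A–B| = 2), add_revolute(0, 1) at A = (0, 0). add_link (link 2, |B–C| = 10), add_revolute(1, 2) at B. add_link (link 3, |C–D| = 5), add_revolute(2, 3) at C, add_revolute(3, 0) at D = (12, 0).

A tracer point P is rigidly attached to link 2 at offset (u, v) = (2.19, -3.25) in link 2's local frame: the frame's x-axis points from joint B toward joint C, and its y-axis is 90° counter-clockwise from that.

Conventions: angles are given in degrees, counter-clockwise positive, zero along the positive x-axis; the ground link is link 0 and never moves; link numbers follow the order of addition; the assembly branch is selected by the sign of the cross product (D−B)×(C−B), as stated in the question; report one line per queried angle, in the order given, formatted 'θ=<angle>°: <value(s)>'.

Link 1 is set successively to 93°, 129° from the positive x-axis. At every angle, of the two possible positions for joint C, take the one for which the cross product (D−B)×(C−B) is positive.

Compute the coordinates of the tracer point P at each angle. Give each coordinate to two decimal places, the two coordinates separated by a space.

A=(0,0), D=(12.00,0)
θ=93°: B = A + 2.00·(cos93°, sin93°) = (-0.1047, 1.9973)
θ=93°: |BD| = 12.2683
θ=93°: circle(B,10.00) ∩ circle(D,5.00): a=9.1908, h=3.9407
θ=93°:   candidates: C₊=(9.6051,4.3891) cross=48.345; C₋=(8.3220,-3.3871) cross=-48.345
θ=93°:   branch + wants cross > 0 → take C=(9.6051,4.3891) (cross=48.345)
θ=93°: ex = (C−B)/|BC| = (0.9710,0.2392); ey = (-0.2392,0.9710)
θ=93°: P = B + 2.19·ex + -3.25·ey = (2.7991,-0.6346)
θ=129°: B = A + 2.00·(cos129°, sin129°) = (-1.2586, 1.5543)
θ=129°: |BD| = 13.3494
θ=129°: circle(B,10.00) ∩ circle(D,5.00): a=9.4838, h=3.1713
θ=129°:   candidates: C₊=(8.5299,3.5998) cross=42.335; C₋=(7.7914,-2.6996) cross=-42.335
θ=129°:   branch + wants cross > 0 → take C=(8.5299,3.5998) (cross=42.335)
θ=129°: ex = (C−B)/|BC| = (0.9789,0.2046); ey = (-0.2046,0.9789)
θ=129°: P = B + 2.19·ex + -3.25·ey = (1.5498,-1.1790)

θ=93°: 2.80 -0.63
θ=129°: 1.55 -1.18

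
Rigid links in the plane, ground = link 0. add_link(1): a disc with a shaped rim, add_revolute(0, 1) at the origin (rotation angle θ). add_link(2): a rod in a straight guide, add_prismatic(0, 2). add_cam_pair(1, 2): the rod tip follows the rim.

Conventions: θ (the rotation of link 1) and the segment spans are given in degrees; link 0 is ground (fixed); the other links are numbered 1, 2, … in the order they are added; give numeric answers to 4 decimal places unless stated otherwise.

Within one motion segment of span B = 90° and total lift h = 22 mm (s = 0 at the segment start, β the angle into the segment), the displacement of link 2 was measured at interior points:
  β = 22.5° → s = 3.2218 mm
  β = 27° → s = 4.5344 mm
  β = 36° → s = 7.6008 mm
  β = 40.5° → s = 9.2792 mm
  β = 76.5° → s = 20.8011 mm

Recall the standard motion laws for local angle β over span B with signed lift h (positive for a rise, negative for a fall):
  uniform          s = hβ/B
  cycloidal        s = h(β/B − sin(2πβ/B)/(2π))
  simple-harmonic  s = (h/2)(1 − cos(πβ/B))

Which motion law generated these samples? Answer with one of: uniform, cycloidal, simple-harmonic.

candidates at β/B = r: uniform s = h·r (linear in β); cycloidal s = h·(r − sin(2πr)/(2π)); simple-harmonic s = (h/2)(1 − cos(πr))
β=22.5°: printed 3.2218 | uniform 5.5000, cycloidal 1.9986, simple-harmonic 3.2218
β=27°: printed 4.5344 | uniform 6.6000, cycloidal 3.2700, simple-harmonic 4.5344
β=36°: printed 7.6008 | uniform 8.8000, cycloidal 6.7419, simple-harmonic 7.6008
β=40.5°: printed 9.2792 | uniform 9.9000, cycloidal 8.8180, simple-harmonic 9.2792
β=76.5°: printed 20.8011 | uniform 18.7000, cycloidal 21.5327, simple-harmonic 20.8011
only one law matches every sample → simple-harmonic

simple-harmonic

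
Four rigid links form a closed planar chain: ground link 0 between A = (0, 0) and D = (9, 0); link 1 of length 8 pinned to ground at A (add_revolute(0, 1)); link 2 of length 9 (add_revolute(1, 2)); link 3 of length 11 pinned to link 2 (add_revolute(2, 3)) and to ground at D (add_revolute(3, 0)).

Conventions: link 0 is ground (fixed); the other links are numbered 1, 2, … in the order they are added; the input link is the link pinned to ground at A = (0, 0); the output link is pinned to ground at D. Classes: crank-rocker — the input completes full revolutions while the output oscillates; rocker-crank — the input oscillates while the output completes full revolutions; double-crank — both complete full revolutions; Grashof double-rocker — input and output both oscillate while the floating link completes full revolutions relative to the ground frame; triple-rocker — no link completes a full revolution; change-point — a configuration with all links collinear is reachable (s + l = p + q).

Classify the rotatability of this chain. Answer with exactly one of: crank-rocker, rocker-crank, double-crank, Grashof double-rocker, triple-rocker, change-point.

lengths: ground=9, input=8, coupler=9, output=11
sorted: s=8 (shortest), l=11 (longest), p+q=18
s + l = 19 vs p + q = 18
s + l > p + q → non-Grashof → no link fully rotates → triple-rocker

triple-rocker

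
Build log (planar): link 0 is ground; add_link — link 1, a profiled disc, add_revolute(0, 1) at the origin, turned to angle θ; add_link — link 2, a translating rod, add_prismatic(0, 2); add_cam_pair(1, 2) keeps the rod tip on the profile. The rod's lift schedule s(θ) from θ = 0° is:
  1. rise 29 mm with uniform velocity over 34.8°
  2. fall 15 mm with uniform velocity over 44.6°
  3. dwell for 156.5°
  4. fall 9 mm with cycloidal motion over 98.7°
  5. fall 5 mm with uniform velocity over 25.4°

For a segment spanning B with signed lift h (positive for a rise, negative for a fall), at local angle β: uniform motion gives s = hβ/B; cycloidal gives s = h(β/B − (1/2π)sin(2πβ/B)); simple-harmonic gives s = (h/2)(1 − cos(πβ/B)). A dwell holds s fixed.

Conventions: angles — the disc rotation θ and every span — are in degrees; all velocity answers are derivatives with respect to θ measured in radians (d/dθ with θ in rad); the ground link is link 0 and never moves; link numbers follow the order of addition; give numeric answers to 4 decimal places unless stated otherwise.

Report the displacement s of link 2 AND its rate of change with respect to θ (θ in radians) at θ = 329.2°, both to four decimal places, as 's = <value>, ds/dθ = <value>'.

seg 1 [0°–34.8°] uniform, h=29: full span → s += 29 → s = 29.0000
seg 2 [34.8°–79.4°] uniform, h=-15: full span → s += -15 → s = 14.0000
seg 3 [79.4°–235.9°] dwell: s stays 14.0000
seg 4 [235.9°–334.6°] cycloidal, h=-9: θ=329.2° here. β=93.3, B=98.7. -9·(0.9453 − sin(2π·0.9453)/(2π)) = -8.9904 → s = 5.0096
velocity in seg [235.9°–334.6°] (cycloidal), θ in radians: β = 93.3° = 1.6284 rad, B = 98.7° = 1.7226 rad; ds/dθ = (h/B)(1 − cos(2πβ/B)) = ((-9)/1.7226)(1 − cos(2π·0.9453)) = -0.305668 mm/rad

s = 5.0096, ds/dθ = -0.3057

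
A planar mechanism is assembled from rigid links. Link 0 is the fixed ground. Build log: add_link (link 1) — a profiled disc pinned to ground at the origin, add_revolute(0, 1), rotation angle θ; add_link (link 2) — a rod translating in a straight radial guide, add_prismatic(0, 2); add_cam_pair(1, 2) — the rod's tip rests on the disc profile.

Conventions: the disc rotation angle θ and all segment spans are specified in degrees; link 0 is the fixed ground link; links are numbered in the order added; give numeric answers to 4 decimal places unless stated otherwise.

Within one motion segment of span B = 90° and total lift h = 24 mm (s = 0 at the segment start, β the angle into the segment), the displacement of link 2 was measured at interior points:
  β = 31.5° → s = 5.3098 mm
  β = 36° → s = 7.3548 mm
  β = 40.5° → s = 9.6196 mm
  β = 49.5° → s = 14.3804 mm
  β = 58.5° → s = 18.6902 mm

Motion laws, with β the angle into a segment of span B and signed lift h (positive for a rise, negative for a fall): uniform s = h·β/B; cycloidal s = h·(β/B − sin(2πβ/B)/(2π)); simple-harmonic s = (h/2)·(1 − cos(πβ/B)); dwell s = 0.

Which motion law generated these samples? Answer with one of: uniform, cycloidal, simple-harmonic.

candidates at β/B = r: uniform s = h·r (linear in β); cycloidal s = h·(r − sin(2πr)/(2π)); simple-harmonic s = (h/2)(1 − cos(πr))
β=31.5°: printed 5.3098 | uniform 8.4000, cycloidal 5.3098, simple-harmonic 6.5521
β=36°: printed 7.3548 | uniform 9.6000, cycloidal 7.3548, simple-harmonic 8.2918
β=40.5°: printed 9.6196 | uniform 10.8000, cycloidal 9.6196, simple-harmonic 10.1228
β=49.5°: printed 14.3804 | uniform 13.2000, cycloidal 14.3804, simple-harmonic 13.8772
β=58.5°: printed 18.6902 | uniform 15.6000, cycloidal 18.6902, simple-harmonic 17.4479
only one law matches every sample → cycloidal

cycloidal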